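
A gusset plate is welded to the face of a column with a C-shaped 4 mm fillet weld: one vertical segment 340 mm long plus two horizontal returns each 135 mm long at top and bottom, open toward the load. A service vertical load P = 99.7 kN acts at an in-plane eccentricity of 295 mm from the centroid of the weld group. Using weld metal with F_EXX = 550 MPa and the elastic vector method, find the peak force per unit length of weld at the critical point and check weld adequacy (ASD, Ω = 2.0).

f_max ≈ 586 N/mm; NOT adequate

Total weld length L_w = 610 mm. Treat welds as unit-width lines.
Centroid: x̄ = 2×135×67.5 / 610 = 29.88 mm from the vertical weld.
Polar moment about centroid: J = I_x + I_y = [340³/12 + 2×135×170²] + [340×29.88² + 2(135³/12 + 135×37.62²)] = 12170000 mm³.
Direct shear f_v = P/L_w = 99.7×10³ / 610 = 163.4 N/mm (vertical).
Torsion M = P·e = 99.7×10³ × 295 = 29412000 N·mm.
Critical point at (x, y) = (105.1, 170) from centroid. f_tx = M·y/J = 410.7 N/mm; f_ty = M·x/J = 254 N/mm.
Resultant f_max = √[f_tx² + (f_v + f_ty)²] = √[410.7² + (163.4 + 254)²] = 585.6 N/mm.
Capacity per unit length: r_n/Ω = (1/2.0) × 0.6 × 550 × (0.707 × 4) = 466.6 N/mm.
585.6 > 466.6 → NOT adequate.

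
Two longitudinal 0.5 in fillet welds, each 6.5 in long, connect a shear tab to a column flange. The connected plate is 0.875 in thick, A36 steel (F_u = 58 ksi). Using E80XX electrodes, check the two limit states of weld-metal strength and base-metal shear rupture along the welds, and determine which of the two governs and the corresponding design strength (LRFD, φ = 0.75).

E80XX → F_EXX = 80 ksi.
t_e = 0.707 × 0.5 = 0.3535 in; L = 13 in.
Weld metal: φR_n = 0.75 × 0.6 × 80 × 0.3535 × 13 = 165.4 kips.
Base metal (shear rupture): φR_n = 0.75 × 0.6 × 58 × 0.875 × 13 = 296.9 kips.
Governing: weld metal.

φR_n ≈ 165 kips (weld metal governs)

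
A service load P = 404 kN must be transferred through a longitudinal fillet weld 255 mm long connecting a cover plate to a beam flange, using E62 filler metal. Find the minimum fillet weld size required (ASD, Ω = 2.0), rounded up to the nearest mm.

w = 13 mm

E62XX → F_EXX = 620 MPa.
Total weld length L = 255 mm.
Required throat t_e = P × Ω / (0.6 F_EXX × L) = 404 × 2.0 / (0.6 × 620 × 255 × 10⁻³) = 8.518 mm.
Required leg w = t_e / 0.707 = 12.05 mm → use 13 mm.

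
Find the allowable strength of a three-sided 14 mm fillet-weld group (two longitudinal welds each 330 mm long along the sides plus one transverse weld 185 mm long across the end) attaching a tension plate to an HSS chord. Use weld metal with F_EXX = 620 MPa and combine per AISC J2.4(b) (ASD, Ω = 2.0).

t_e = 0.707 × 14 = 9.898 mm.
R_nwl = 0.6 × 620 × 9.898 × 660 × 10⁻³ = 2430 kN (longitudinal, 2 welds).
R_nwt = 0.6 × 620 × 9.898 × 185 × 10⁻³ = 681.2 kN (transverse, base value).
(i) R_nwl + R_nwt = 3111 kN; (ii) 0.85 R_nwl + 1.5 R_nwt = 3087 kN.
R_n = max = 3111 kN [governs: (i)]; R_n/Ω = 1556 kN.

R_n/Ω ≈ 1560 kN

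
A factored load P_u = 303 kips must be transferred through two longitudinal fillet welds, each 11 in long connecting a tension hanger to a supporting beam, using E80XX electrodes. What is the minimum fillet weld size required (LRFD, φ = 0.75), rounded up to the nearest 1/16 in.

E80XX → F_EXX = 80 ksi.
Total weld length L = 22 in.
Required throat t_e = P_u / (φ × 0.6 F_EXX × L) = 303 / (0.75 × 0.6 × 80 × 22) = 0.3826 in.
Required leg w = t_e / 0.707 = 0.5411 in → use 9/16 in.

w = 9/16 in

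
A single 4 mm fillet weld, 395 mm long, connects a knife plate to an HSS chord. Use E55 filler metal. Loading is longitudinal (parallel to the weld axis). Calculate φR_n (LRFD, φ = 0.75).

E55XX → F_EXX = 550 MPa.
Effective throat t_e = 0.707 × 4 = 2.828 mm.
Total length L = 395 mm; A_we = 2.828 × 395 = 1117 mm².
F_nw = 0.6 F_EXX = 0.6 × 550 = 330 MPa.
φR_n = 0.75 × 330 × 1117 × 10⁻³ = 276.5 kN.

φR_n ≈ 276 kN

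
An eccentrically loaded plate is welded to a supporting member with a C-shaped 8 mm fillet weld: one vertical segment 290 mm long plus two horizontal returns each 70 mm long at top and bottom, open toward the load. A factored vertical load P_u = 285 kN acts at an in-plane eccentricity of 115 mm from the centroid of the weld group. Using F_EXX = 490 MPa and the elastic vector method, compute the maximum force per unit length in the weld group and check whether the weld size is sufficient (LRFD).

Total weld length L_w = 430 mm. Treat welds as unit-width lines.
Centroid: x̄ = 2×70×35 / 430 = 11.4 mm from the vertical weld.
Polar moment about centroid: J = I_x + I_y = [290³/12 + 2×70×145²] + [290×11.4² + 2(70³/12 + 70×23.6²)] = 5149000 mm³.
Direct shear f_v = P/L_w = 285×10³ / 430 = 662.8 N/mm (vertical).
Torsion M = P·e = 285×10³ × 115 = 32775000 N·mm.
Critical point at (x, y) = (58.6, 145) from centroid. f_tx = M·y/J = 923 N/mm; f_ty = M·x/J = 373.1 N/mm.
Resultant f_max = √[f_tx² + (f_v + f_ty)²] = √[923² + (662.8 + 373.1)²] = 1387 N/mm.
Capacity per unit length: φr_n = 0.75 × 0.6 × 490 × (0.707 × 8) = 1247 N/mm.
1387 > 1247 → NOT adequate.

f_max ≈ 1390 N/mm; NOT adequate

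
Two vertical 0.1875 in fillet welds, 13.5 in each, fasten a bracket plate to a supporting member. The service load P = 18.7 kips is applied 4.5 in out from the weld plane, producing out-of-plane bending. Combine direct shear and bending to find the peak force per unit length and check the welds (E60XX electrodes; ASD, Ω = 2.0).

E60XX → F_EXX = 60 ksi.
L_w = 2 × 13.5 = 27 in; section modulus (unit throat) S = 2 × L²/6 = 60.75 in².
Direct shear f_v = P/L_w = 18.7/27 = 0.6926 kip/in.
Moment M = P × e = 18.7 × 4.5 = 84.15 kip·in; bending f_b = M/S = 1.385 kip/in.
f_max = √(f_v² + f_b²) = √(0.6926² + 1.385²) = 1.549 kip/in.
r_n/Ω = (1/2.0) × 0.6 × 60 × (0.707 × 0.1875) = 2.386 kip/in → adequate.

f_max ≈ 1.55 kip/in; adequate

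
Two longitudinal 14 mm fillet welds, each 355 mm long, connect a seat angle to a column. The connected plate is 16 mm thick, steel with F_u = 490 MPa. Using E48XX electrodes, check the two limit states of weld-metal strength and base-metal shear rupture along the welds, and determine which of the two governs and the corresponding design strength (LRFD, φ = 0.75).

φR_n ≈ 1520 kN (weld metal governs)

E48XX → F_EXX = 480 MPa.
t_e = 0.707 × 14 = 9.898 mm; L = 710 mm.
Weld metal: φR_n = 0.75 × 0.6 × 480 × 9.898 × 710 × 10⁻³ = 1518 kN.
Base metal (shear rupture): φR_n = 0.75 × 0.6 × 490 × 16 × 710 × 10⁻³ = 2505 kN.
Governing: weld metal.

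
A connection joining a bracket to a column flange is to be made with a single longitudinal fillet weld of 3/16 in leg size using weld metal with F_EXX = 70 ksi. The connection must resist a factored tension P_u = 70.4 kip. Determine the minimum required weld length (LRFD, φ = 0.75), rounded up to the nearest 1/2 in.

L = 17 in

Throat t_e = 0.707 × 0.1875 = 0.1326 in.
φr_n = 0.75 × 0.6 × 70 × 0.1326 = 4.176 kip/in.
L_req = P_u / φr_n = 70.4 / 4.176 = 16.86 in total.
Round up → use L = 17 in.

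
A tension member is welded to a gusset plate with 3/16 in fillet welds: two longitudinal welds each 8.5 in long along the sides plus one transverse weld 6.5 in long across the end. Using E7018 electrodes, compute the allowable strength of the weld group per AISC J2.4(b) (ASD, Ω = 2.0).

E70XX → F_EXX = 70 ksi.
t_e = 0.707 × 0.1875 = 0.1326 in.
R_nwl = 0.6 × 70 × 0.1326 × 17 = 94.65 kip (longitudinal, 2 welds).
R_nwt = 0.6 × 70 × 0.1326 × 6.5 = 36.19 kip (transverse, base value).
(i) R_nwl + R_nwt = 130.8 kip; (ii) 0.85 R_nwl + 1.5 R_nwt = 134.7 kip.
R_n = max = 134.7 kip [governs: (ii)]; R_n/Ω = 67.37 kip.

R_n/Ω ≈ 67.4 kip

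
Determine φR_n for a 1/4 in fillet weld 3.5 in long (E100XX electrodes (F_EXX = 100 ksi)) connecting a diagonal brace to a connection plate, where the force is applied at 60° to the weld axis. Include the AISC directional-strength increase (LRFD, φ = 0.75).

φR_n ≈ 39.1 kips

t_e = 0.707 × 0.25 = 0.1767 in; A_we = 0.1767 × 3.5 = 0.6186 in².
Directional factor: 1.0 + 0.5 sin^1.5(60°) = 1.403.
F_nw = 0.6 × 100 × 1.403 = 84.18 ksi.
φR_n = 0.75 × 84.18 × 0.6186 = 39.06 kips.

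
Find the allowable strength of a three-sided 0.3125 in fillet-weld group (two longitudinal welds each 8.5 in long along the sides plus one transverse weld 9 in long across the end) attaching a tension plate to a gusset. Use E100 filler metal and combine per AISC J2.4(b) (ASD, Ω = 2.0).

E100XX → F_EXX = 100 ksi.
t_e = 0.707 × 0.3125 = 0.2209 in.
R_nwl = 0.6 × 100 × 0.2209 × 17 = 225.4 kip (longitudinal, 2 welds).
R_nwt = 0.6 × 100 × 0.2209 × 9 = 119.3 kip (transverse, base value).
(i) R_nwl + R_nwt = 344.7 kip; (ii) 0.85 R_nwl + 1.5 R_nwt = 370.5 kip.
R_n = max = 370.5 kip [governs: (ii)]; R_n/Ω = 185.3 kip.

R_n/Ω ≈ 185 kip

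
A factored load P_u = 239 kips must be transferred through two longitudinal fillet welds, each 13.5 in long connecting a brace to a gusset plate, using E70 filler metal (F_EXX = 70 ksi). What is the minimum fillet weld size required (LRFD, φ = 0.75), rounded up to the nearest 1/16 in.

Total weld length L = 27 in.
Required throat t_e = P_u / (φ × 0.6 F_EXX × L) = 239 / (0.75 × 0.6 × 70 × 27) = 0.281 in.
Required leg w = t_e / 0.707 = 0.3975 in → use 7/16 in.

w = 7/16 in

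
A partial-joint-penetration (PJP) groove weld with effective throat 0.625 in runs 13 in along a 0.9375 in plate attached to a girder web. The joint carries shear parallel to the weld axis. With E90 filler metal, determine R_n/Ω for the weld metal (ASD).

R_n/Ω ≈ 219 kips

E90XX → F_EXX = 90 ksi.
Effective throat (given) t_e = 0.625 in.
A_we = 0.625 × 13 = 8.125 in².
F_nw = 0.6 F_EXX = 54 ksi.
R_n/Ω = (54 × 8.125) / 2.0 = 219.4 kips.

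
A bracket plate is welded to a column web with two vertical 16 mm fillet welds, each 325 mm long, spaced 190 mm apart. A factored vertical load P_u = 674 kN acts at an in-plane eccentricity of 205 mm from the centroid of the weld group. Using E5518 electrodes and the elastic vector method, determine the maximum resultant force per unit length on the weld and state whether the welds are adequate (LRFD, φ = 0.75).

f_max ≈ 2910 N/mm; NOT adequate

E55XX → F_EXX = 550 MPa.
Total weld length L_w = 650 mm. Treat welds as unit-width lines.
Polar moment about centroid: J = 2[d³/12 + d(b/2)²] = 2[325³/12 + 325×95²] = 11590000 mm³.
Direct shear f_v = P/L_w = 674×10³ / 650 = 1037 N/mm (vertical).
Torsion M = P·e = 674×10³ × 205 = 138170000 N·mm.
Critical point at (x, y) = (95, 162.5) from centroid. f_tx = M·y/J = 1938 N/mm; f_ty = M·x/J = 1133 N/mm.
Resultant f_max = √[f_tx² + (f_v + f_ty)²] = √[1938² + (1037 + 1133)²] = 2909 N/mm.
Capacity per unit length: φr_n = 0.75 × 0.6 × 550 × (0.707 × 16) = 2800 N/mm.
2909 > 2800 → NOT adequate.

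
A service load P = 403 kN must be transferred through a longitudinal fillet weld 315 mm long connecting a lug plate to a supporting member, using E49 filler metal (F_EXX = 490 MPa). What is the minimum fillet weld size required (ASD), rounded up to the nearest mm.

w = 13 mm

Total weld length L = 315 mm.
Required throat t_e = P × Ω / (0.6 F_EXX × L) = 403 × 2.0 / (0.6 × 490 × 315 × 10⁻³) = 8.703 mm.
Required leg w = t_e / 0.707 = 12.31 mm → use 13 mm.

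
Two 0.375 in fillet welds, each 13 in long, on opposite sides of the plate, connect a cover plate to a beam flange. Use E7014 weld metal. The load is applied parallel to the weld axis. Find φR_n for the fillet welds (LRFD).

φR_n ≈ 217 kips

E70XX → F_EXX = 70 ksi.
Effective throat t_e = 0.707 × 0.375 = 0.2651 in.
Total length L = 26 in; A_we = 0.2651 × 26 = 6.893 in².
F_nw = 0.6 F_EXX = 0.6 × 70 = 42 ksi.
φR_n = 0.75 × 42 × 6.893 = 217.1 kips.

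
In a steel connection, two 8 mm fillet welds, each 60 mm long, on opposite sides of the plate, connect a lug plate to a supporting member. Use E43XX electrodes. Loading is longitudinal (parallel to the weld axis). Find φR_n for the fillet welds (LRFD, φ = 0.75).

φR_n ≈ 131 kN

E43XX → F_EXX = 430 MPa.
Effective throat t_e = 0.707 × 8 = 5.656 mm.
Total length L = 120 mm; A_we = 5.656 × 120 = 678.7 mm².
F_nw = 0.6 F_EXX = 0.6 × 430 = 258 MPa.
φR_n = 0.75 × 258 × 678.7 × 10⁻³ = 131.3 kN.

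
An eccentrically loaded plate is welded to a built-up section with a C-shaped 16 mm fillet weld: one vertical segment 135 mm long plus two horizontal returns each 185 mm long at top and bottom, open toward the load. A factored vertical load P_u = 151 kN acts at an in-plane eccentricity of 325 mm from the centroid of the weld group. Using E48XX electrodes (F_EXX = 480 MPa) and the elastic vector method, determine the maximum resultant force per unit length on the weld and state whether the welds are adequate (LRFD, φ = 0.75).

Total weld length L_w = 505 mm. Treat welds as unit-width lines.
Centroid: x̄ = 2×185×92.5 / 505 = 67.77 mm from the vertical weld.
Polar moment about centroid: J = I_x + I_y = [135³/12 + 2×185×67.5²] + [135×67.77² + 2(185³/12 + 185×24.73²)] = 3792000 mm³.
Direct shear f_v = P/L_w = 151×10³ / 505 = 299 N/mm (vertical).
Torsion M = P·e = 151×10³ × 325 = 49075000 N·mm.
Critical point at (x, y) = (117.2, 67.5) from centroid. f_tx = M·y/J = 873.5 N/mm; f_ty = M·x/J = 1517 N/mm.
Resultant f_max = √[f_tx² + (f_v + f_ty)²] = √[873.5² + (299 + 1517)²] = 2015 N/mm.
Capacity per unit length: φr_n = 0.75 × 0.6 × 480 × (0.707 × 16) = 2443 N/mm.
2015 ≤ 2443 → adequate.

f_max ≈ 2020 N/mm; adequate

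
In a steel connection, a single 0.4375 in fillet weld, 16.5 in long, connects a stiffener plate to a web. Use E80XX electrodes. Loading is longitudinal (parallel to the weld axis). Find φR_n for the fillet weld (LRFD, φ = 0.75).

E80XX → F_EXX = 80 ksi.
Effective throat t_e = 0.707 × 0.4375 = 0.3093 in.
Total length L = 16.5 in; A_we = 0.3093 × 16.5 = 5.104 in².
F_nw = 0.6 F_EXX = 0.6 × 80 = 48 ksi.
φR_n = 0.75 × 48 × 5.104 = 183.7 kip.

φR_n ≈ 184 kip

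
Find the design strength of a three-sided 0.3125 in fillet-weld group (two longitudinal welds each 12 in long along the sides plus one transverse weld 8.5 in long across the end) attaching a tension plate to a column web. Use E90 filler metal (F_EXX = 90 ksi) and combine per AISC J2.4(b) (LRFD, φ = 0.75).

φR_n ≈ 297 kips

t_e = 0.707 × 0.3125 = 0.2209 in.
R_nwl = 0.6 × 90 × 0.2209 × 24 = 286.3 kips (longitudinal, 2 welds).
R_nwt = 0.6 × 90 × 0.2209 × 8.5 = 101.4 kips (transverse, base value).
(i) R_nwl + R_nwt = 387.7 kips; (ii) 0.85 R_nwl + 1.5 R_nwt = 395.5 kips.
R_n = max = 395.5 kips [governs: (ii)]; φR_n = 296.6 kips.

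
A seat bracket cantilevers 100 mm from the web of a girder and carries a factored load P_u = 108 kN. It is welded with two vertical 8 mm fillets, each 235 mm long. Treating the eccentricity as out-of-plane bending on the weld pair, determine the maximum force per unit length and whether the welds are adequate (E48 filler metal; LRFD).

f_max ≈ 630 N/mm; adequate

E48XX → F_EXX = 480 MPa.
L_w = 2 × 235 = 470 mm; section modulus (unit throat) S = 2 × L²/6 = 18410 mm².
Direct shear f_v = P/L_w = 108×10³/470 = 229.8 N/mm.
Moment M = P × e = 108×10³ × 100 = 10800000 N·mm; bending f_b = M/S = 586.7 N/mm.
f_max = √(f_v² + f_b²) = √(229.8² + 586.7²) = 630.1 N/mm.
φr_n = 0.75 × 0.6 × 480 × (0.707 × 8) = 1222 N/mm → adequate.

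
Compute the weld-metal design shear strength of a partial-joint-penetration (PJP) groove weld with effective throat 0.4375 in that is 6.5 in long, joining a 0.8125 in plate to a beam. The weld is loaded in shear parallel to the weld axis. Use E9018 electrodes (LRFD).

E90XX → F_EXX = 90 ksi.
Effective throat (given) t_e = 0.4375 in.
A_we = 0.4375 × 6.5 = 2.844 in².
F_nw = 0.6 F_EXX = 54 ksi.
φR_n = 0.75 × 54 × 2.844 = 115.2 kips.

φR_n ≈ 115 kips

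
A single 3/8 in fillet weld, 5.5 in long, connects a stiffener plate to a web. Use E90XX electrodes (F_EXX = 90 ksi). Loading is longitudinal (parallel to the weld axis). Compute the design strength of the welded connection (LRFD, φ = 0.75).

φR_n ≈ 59.1 kips

Effective throat t_e = 0.707 × 0.375 = 0.2651 in.
Total length L = 5.5 in; A_we = 0.2651 × 5.5 = 1.458 in².
F_nw = 0.6 F_EXX = 0.6 × 90 = 54 ksi.
φR_n = 0.75 × 54 × 1.458 = 59.06 kips.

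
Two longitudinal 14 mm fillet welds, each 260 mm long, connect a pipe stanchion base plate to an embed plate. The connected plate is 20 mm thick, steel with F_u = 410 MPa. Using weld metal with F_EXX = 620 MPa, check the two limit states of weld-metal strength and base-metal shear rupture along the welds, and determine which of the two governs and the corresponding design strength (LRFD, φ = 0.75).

t_e = 0.707 × 14 = 9.898 mm; L = 520 mm.
Weld metal: φR_n = 0.75 × 0.6 × 620 × 9.898 × 520 × 10⁻³ = 1436 kN.
Base metal (shear rupture): φR_n = 0.75 × 0.6 × 410 × 20 × 520 × 10⁻³ = 1919 kN.
Governing: weld metal.

φR_n ≈ 1440 kN (weld metal governs)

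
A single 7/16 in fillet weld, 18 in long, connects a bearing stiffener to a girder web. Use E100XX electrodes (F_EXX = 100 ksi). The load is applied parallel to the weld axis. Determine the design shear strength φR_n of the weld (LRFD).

Effective throat t_e = 0.707 × 0.4375 = 0.3093 in.
Total length L = 18 in; A_we = 0.3093 × 18 = 5.568 in².
F_nw = 0.6 F_EXX = 0.6 × 100 = 60 ksi.
φR_n = 0.75 × 60 × 5.568 = 250.5 kips.

φR_n ≈ 251 kips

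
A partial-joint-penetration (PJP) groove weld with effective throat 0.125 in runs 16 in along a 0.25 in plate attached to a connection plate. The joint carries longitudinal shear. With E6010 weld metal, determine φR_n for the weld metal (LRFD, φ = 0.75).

φR_n ≈ 54 kips

E60XX → F_EXX = 60 ksi.
Effective throat (given) t_e = 0.125 in.
A_we = 0.125 × 16 = 2 in².
F_nw = 0.6 F_EXX = 36 ksi.
φR_n = 0.75 × 36 × 2 = 54 kips.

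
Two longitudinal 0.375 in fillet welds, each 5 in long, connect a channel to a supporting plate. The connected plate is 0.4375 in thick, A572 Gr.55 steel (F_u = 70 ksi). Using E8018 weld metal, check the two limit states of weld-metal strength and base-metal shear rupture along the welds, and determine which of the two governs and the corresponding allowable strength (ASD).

E80XX → F_EXX = 80 ksi.
t_e = 0.707 × 0.375 = 0.2651 in; L = 10 in.
Weld metal: R_n/Ω = (1/2.0) × 0.6 × 80 × 0.2651 × 10 = 63.63 kip.
Base metal (shear rupture): R_n/Ω = (1/2.0) × 0.6 × 70 × 0.4375 × 10 = 91.88 kip.
Governing: weld metal.

R_n/Ω ≈ 63.6 kip (weld metal governs)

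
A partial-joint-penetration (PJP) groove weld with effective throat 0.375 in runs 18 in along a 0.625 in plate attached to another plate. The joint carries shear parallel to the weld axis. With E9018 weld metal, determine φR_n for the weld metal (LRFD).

φR_n ≈ 273 kips

E90XX → F_EXX = 90 ksi.
Effective throat (given) t_e = 0.375 in.
A_we = 0.375 × 18 = 6.75 in².
F_nw = 0.6 F_EXX = 54 ksi.
φR_n = 0.75 × 54 × 6.75 = 273.4 kips.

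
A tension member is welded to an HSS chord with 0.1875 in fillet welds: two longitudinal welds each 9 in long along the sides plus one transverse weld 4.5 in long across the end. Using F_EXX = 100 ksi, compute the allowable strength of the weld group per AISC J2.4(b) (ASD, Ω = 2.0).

R_n/Ω ≈ 89.5 kips

t_e = 0.707 × 0.1875 = 0.1326 in.
R_nwl = 0.6 × 100 × 0.1326 × 18 = 143.2 kips (longitudinal, 2 welds).
R_nwt = 0.6 × 100 × 0.1326 × 4.5 = 35.79 kips (transverse, base value).
(i) R_nwl + R_nwt = 179 kips; (ii) 0.85 R_nwl + 1.5 R_nwt = 175.4 kips.
R_n = max = 179 kips [governs: (i)]; R_n/Ω = 89.48 kips.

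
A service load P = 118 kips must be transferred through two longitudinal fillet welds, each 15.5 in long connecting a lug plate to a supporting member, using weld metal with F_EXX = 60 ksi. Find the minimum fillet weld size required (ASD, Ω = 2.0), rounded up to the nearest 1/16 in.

Total weld length L = 31 in.
Required throat t_e = P × Ω / (0.6 F_EXX × L) = 118 × 2.0 / (0.6 × 60 × 31) = 0.2115 in.
Required leg w = t_e / 0.707 = 0.2991 in → use 5/16 in.

w = 5/16 in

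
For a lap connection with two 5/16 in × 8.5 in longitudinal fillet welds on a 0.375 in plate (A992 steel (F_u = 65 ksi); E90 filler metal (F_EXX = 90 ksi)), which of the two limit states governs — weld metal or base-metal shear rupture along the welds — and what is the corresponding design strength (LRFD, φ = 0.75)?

φR_n ≈ 152 kips (weld metal governs)

t_e = 0.707 × 0.3125 = 0.2209 in; L = 17 in.
Weld metal: φR_n = 0.75 × 0.6 × 90 × 0.2209 × 17 = 152.1 kips.
Base metal (shear rupture): φR_n = 0.75 × 0.6 × 65 × 0.375 × 17 = 186.5 kips.
Governing: weld metal.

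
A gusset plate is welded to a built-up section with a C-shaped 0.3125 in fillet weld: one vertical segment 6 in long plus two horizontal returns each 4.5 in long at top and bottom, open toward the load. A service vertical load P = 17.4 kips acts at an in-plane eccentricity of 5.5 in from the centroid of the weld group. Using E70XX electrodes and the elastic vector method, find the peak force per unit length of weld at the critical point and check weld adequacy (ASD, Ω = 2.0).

E70XX → F_EXX = 70 ksi.
Total weld length L_w = 15 in. Treat welds as unit-width lines.
Centroid: x̄ = 2×4.5×2.25 / 15 = 1.35 in from the vertical weld.
Polar moment about centroid: J = I_x + I_y = [6³/12 + 2×4.5×3²] + [6×1.35² + 2(4.5³/12 + 4.5×0.9²)] = 132.4 in³.
Direct shear f_v = P/L_w = 17.4 / 15 = 1.16 kip/in (vertical).
Torsion M = P·e = 17.4 × 5.5 = 95.7 kip·in.
Critical point at (x, y) = (3.15, 3) from centroid. f_tx = M·y/J = 2.168 kip/in; f_ty = M·x/J = 2.277 kip/in.
Resultant f_max = √[f_tx² + (f_v + f_ty)²] = √[2.168² + (1.16 + 2.277)²] = 4.063 kip/in.
Capacity per unit length: r_n/Ω = (1/2.0) × 0.6 × 70 × (0.707 × 0.3125) = 4.64 kip/in.
4.063 ≤ 4.64 → adequate.

f_max ≈ 4.06 kip/in; adequate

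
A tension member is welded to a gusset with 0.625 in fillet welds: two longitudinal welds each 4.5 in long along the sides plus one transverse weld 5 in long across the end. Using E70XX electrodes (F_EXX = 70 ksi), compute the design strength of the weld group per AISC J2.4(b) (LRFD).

φR_n ≈ 211 kip

t_e = 0.707 × 0.625 = 0.4419 in.
R_nwl = 0.6 × 70 × 0.4419 × 9 = 167 kip (longitudinal, 2 welds).
R_nwt = 0.6 × 70 × 0.4419 × 5 = 92.79 kip (transverse, base value).
(i) R_nwl + R_nwt = 259.8 kip; (ii) 0.85 R_nwl + 1.5 R_nwt = 281.2 kip.
R_n = max = 281.2 kip [governs: (ii)]; φR_n = 210.9 kip.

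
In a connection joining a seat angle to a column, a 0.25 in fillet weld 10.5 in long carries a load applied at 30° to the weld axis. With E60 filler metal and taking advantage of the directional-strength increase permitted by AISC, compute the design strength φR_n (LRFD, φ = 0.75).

E60XX → F_EXX = 60 ksi.
t_e = 0.707 × 0.25 = 0.1767 in; A_we = 0.1767 × 10.5 = 1.856 in².
Directional factor: 1.0 + 0.5 sin^1.5(30°) = 1.177.
F_nw = 0.6 × 60 × 1.177 = 42.36 ksi.
φR_n = 0.75 × 42.36 × 1.856 = 58.97 kips.

φR_n ≈ 59 kips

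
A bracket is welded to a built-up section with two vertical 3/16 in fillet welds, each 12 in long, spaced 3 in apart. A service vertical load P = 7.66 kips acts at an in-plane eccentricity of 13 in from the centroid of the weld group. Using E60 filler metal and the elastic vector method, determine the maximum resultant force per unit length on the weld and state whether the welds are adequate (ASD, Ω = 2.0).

f_max ≈ 1.9 kip/in; adequate

E60XX → F_EXX = 60 ksi.
Total weld length L_w = 24 in. Treat welds as unit-width lines.
Polar moment about centroid: J = 2[d³/12 + d(b/2)²] = 2[12³/12 + 12×1.5²] = 342 in³.
Direct shear f_v = P/L_w = 7.66 / 24 = 0.3192 kip/in (vertical).
Torsion M = P·e = 7.66 × 13 = 99.58 kip·in.
Critical point at (x, y) = (1.5, 6) from centroid. f_tx = M·y/J = 1.747 kip/in; f_ty = M·x/J = 0.4368 kip/in.
Resultant f_max = √[f_tx² + (f_v + f_ty)²] = √[1.747² + (0.3192 + 0.4368)²] = 1.904 kip/in.
Capacity per unit length: r_n/Ω = (1/2.0) × 0.6 × 60 × (0.707 × 0.1875) = 2.386 kip/in.
1.904 ≤ 2.386 → adequate.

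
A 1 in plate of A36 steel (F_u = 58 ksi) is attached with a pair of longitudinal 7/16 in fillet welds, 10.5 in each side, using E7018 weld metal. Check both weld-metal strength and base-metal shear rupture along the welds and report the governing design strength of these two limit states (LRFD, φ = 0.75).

φR_n ≈ 205 kip (weld metal governs)

E70XX → F_EXX = 70 ksi.
t_e = 0.707 × 0.4375 = 0.3093 in; L = 21 in.
Weld metal: φR_n = 0.75 × 0.6 × 70 × 0.3093 × 21 = 204.6 kip.
Base metal (shear rupture): φR_n = 0.75 × 0.6 × 58 × 1 × 21 = 548.1 kip.
Governing: weld metal.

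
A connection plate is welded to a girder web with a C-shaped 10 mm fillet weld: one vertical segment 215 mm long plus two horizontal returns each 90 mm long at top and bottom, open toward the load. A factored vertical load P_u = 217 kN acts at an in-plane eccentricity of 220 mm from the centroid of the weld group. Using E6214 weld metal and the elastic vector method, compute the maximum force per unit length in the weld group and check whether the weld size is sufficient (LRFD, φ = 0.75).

f_max ≈ 2240 N/mm; NOT adequate

E62XX → F_EXX = 620 MPa.
Total weld length L_w = 395 mm. Treat welds as unit-width lines.
Centroid: x̄ = 2×90×45 / 395 = 20.51 mm from the vertical weld.
Polar moment about centroid: J = I_x + I_y = [215³/12 + 2×90×107.5²] + [215×20.51² + 2(90³/12 + 90×24.49²)] = 3228000 mm³.
Direct shear f_v = P/L_w = 217×10³ / 395 = 549.4 N/mm (vertical).
Torsion M = P·e = 217×10³ × 220 = 47740000 N·mm.
Critical point at (x, y) = (69.49, 107.5) from centroid. f_tx = M·y/J = 1590 N/mm; f_ty = M·x/J = 1028 N/mm.
Resultant f_max = √[f_tx² + (f_v + f_ty)²] = √[1590² + (549.4 + 1028)²] = 2239 N/mm.
Capacity per unit length: φr_n = 0.75 × 0.6 × 620 × (0.707 × 10) = 1973 N/mm.
2239 > 1973 → NOT adequate.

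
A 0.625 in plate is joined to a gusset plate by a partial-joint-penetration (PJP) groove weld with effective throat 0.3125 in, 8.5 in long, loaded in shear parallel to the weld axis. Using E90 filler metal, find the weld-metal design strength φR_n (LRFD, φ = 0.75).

φR_n ≈ 108 kip

E90XX → F_EXX = 90 ksi.
Effective throat (given) t_e = 0.3125 in.
A_we = 0.3125 × 8.5 = 2.656 in².
F_nw = 0.6 F_EXX = 54 ksi.
φR_n = 0.75 × 54 × 2.656 = 107.6 kip.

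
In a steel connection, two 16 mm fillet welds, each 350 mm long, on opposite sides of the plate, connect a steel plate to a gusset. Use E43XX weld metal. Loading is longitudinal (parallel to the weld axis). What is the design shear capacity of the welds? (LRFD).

E43XX → F_EXX = 430 MPa.
Effective throat t_e = 0.707 × 16 = 11.31 mm.
Total length L = 700 mm; A_we = 11.31 × 700 = 7918 mm².
F_nw = 0.6 F_EXX = 0.6 × 430 = 258 MPa.
φR_n = 0.75 × 258 × 7918 × 10⁻³ = 1532 kN.

φR_n ≈ 1530 kN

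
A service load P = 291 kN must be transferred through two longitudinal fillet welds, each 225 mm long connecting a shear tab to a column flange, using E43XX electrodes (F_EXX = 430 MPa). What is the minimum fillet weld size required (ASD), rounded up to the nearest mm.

w = 8 mm

Total weld length L = 450 mm.
Required throat t_e = P × Ω / (0.6 F_EXX × L) = 291 × 2.0 / (0.6 × 430 × 450 × 10⁻³) = 5.013 mm.
Required leg w = t_e / 0.707 = 7.09 mm → use 8 mm.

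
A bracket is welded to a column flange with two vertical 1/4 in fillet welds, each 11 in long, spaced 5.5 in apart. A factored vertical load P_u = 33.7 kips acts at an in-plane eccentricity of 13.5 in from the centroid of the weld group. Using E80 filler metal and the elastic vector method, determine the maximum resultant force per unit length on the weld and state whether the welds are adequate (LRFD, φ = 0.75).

f_max ≈ 8.01 kip/in; NOT adequate

E80XX → F_EXX = 80 ksi.
Total weld length L_w = 22 in. Treat welds as unit-width lines.
Polar moment about centroid: J = 2[d³/12 + d(b/2)²] = 2[11³/12 + 11×2.75²] = 388.2 in³.
Direct shear f_v = P/L_w = 33.7 / 22 = 1.532 kip/in (vertical).
Torsion M = P·e = 33.7 × 13.5 = 454.95 kip·in.
Critical point at (x, y) = (2.75, 5.5) from centroid. f_tx = M·y/J = 6.446 kip/in; f_ty = M·x/J = 3.223 kip/in.
Resultant f_max = √[f_tx² + (f_v + f_ty)²] = √[6.446² + (1.532 + 3.223)²] = 8.009 kip/in.
Capacity per unit length: φr_n = 0.75 × 0.6 × 80 × (0.707 × 0.25) = 6.363 kip/in.
8.009 > 6.363 → NOT adequate.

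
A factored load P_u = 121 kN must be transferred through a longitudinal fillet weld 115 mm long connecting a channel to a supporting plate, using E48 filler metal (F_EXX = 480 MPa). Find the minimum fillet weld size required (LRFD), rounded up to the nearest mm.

w = 7 mm

Total weld length L = 115 mm.
Required throat t_e = P_u / (φ × 0.6 F_EXX × L) = 121 / (0.75 × 0.6 × 480 × 115 × 10⁻³) = 4.871 mm.
Required leg w = t_e / 0.707 = 6.89 mm → use 7 mm.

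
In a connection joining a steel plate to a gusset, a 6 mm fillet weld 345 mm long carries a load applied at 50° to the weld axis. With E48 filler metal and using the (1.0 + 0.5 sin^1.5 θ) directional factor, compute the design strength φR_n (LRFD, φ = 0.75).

φR_n ≈ 422 kN

E48XX → F_EXX = 480 MPa.
t_e = 0.707 × 6 = 4.242 mm; A_we = 4.242 × 345 = 1463 mm².
Directional factor: 1.0 + 0.5 sin^1.5(50°) = 1.335.
F_nw = 0.6 × 480 × 1.335 = 384.5 MPa.
φR_n = 0.75 × 384.5 × 1463 × 10⁻³ = 422.1 kN.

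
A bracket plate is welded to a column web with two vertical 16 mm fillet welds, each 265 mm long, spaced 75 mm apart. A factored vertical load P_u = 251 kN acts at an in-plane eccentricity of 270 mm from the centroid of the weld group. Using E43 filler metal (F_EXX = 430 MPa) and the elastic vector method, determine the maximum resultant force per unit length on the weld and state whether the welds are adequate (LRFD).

Total weld length L_w = 530 mm. Treat welds as unit-width lines.
Polar moment about centroid: J = 2[d³/12 + d(b/2)²] = 2[265³/12 + 265×37.5²] = 3847000 mm³.
Direct shear f_v = P/L_w = 251×10³ / 530 = 473.6 N/mm (vertical).
Torsion M = P·e = 251×10³ × 270 = 67770000 N·mm.
Critical point at (x, y) = (37.5, 132.5) from centroid. f_tx = M·y/J = 2334 N/mm; f_ty = M·x/J = 660.6 N/mm.
Resultant f_max = √[f_tx² + (f_v + f_ty)²] = √[2334² + (473.6 + 660.6)²] = 2595 N/mm.
Capacity per unit length: φr_n = 0.75 × 0.6 × 430 × (0.707 × 16) = 2189 N/mm.
2595 > 2189 → NOT adequate.

f_max ≈ 2600 N/mm; NOT adequate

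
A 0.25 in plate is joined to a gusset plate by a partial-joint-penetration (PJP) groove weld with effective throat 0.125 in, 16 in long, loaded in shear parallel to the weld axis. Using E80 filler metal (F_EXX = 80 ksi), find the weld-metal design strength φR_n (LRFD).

Effective throat (given) t_e = 0.125 in.
A_we = 0.125 × 16 = 2 in².
F_nw = 0.6 F_EXX = 48 ksi.
φR_n = 0.75 × 48 × 2 = 72 kip.

φR_n ≈ 72 kip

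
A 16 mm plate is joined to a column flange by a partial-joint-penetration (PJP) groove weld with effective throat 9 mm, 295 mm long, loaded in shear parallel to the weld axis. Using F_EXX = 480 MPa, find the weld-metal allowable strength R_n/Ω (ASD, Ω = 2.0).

Effective throat (given) t_e = 9 mm.
A_we = 9 × 295 = 2655 mm².
F_nw = 0.6 F_EXX = 288 MPa.
R_n/Ω = (288 × 2655) / 2.0 × 10⁻³ = 382.3 kN.

R_n/Ω ≈ 382 kN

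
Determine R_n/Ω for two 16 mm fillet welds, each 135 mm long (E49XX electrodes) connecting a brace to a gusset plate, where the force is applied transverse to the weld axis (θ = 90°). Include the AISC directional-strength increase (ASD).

E49XX → F_EXX = 490 MPa.
t_e = 0.707 × 16 = 11.31 mm; A_we = 11.31 × 270 = 3054 mm².
Directional factor: 1.0 + 0.5 sin^1.5(90°) = 1.5.
F_nw = 0.6 × 490 × 1.5 = 441 MPa.
R_n/Ω = (441 × 3054) / 2.0 × 10⁻³ = 673.5 kN.

R_n/Ω ≈ 673 kN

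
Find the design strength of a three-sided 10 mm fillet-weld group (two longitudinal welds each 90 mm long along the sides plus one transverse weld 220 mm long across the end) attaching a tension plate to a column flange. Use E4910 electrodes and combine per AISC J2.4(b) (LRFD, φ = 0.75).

E49XX → F_EXX = 490 MPa.
t_e = 0.707 × 10 = 7.07 mm.
R_nwl = 0.6 × 490 × 7.07 × 180 × 10⁻³ = 374.1 kN (longitudinal, 2 welds).
R_nwt = 0.6 × 490 × 7.07 × 220 × 10⁻³ = 457.3 kN (transverse, base value).
(i) R_nwl + R_nwt = 831.4 kN; (ii) 0.85 R_nwl + 1.5 R_nwt = 1004 kN.
R_n = max = 1004 kN [governs: (ii)]; φR_n = 753 kN.

φR_n ≈ 753 kN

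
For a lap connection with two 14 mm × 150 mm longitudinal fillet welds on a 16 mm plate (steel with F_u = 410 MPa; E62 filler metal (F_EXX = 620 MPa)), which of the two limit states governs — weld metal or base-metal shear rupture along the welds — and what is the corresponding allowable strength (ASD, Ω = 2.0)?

t_e = 0.707 × 14 = 9.898 mm; L = 300 mm.
Weld metal: R_n/Ω = (1/2.0) × 0.6 × 620 × 9.898 × 300 × 10⁻³ = 552.3 kN.
Base metal (shear rupture): R_n/Ω = (1/2.0) × 0.6 × 410 × 16 × 300 × 10⁻³ = 590.4 kN.
Governing: weld metal.

R_n/Ω ≈ 552 kN (weld metal governs)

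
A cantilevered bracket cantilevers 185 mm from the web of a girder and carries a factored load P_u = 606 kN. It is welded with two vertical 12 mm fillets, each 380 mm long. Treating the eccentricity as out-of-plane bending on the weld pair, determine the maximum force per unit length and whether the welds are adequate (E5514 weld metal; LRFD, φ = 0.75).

E55XX → F_EXX = 550 MPa.
L_w = 2 × 380 = 760 mm; section modulus (unit throat) S = 2 × L²/6 = 48130 mm².
Direct shear f_v = P/L_w = 606×10³/760 = 797.4 N/mm.
Moment M = P × e = 606×10³ × 185 = 112110000 N·mm; bending f_b = M/S = 2329 N/mm.
f_max = √(f_v² + f_b²) = √(797.4² + 2329²) = 2462 N/mm.
φr_n = 0.75 × 0.6 × 550 × (0.707 × 12) = 2100 N/mm → NOT adequate.

f_max ≈ 2460 N/mm; NOT adequate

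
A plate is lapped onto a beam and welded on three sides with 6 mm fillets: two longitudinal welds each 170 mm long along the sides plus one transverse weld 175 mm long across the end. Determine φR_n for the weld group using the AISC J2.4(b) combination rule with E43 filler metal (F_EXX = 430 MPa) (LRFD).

t_e = 0.707 × 6 = 4.242 mm.
R_nwl = 0.6 × 430 × 4.242 × 340 × 10⁻³ = 372.1 kN (longitudinal, 2 welds).
R_nwt = 0.6 × 430 × 4.242 × 175 × 10⁻³ = 191.5 kN (transverse, base value).
(i) R_nwl + R_nwt = 563.6 kN; (ii) 0.85 R_nwl + 1.5 R_nwt = 603.6 kN.
R_n = max = 603.6 kN [governs: (ii)]; φR_n = 452.7 kN.

φR_n ≈ 453 kN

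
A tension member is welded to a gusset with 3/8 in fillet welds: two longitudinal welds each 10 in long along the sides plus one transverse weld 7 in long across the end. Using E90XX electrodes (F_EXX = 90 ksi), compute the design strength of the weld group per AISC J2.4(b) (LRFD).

t_e = 0.707 × 0.375 = 0.2651 in.
R_nwl = 0.6 × 90 × 0.2651 × 20 = 286.3 kip (longitudinal, 2 welds).
R_nwt = 0.6 × 90 × 0.2651 × 7 = 100.2 kip (transverse, base value).
(i) R_nwl + R_nwt = 386.6 kip; (ii) 0.85 R_nwl + 1.5 R_nwt = 393.7 kip.
R_n = max = 393.7 kip [governs: (ii)]; φR_n = 295.3 kip.

φR_n ≈ 295 kip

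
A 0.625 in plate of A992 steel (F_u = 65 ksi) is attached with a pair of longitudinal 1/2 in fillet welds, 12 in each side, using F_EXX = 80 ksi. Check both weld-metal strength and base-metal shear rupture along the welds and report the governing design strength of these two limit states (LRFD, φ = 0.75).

t_e = 0.707 × 0.5 = 0.3535 in; L = 24 in.
Weld metal: φR_n = 0.75 × 0.6 × 80 × 0.3535 × 24 = 305.4 kips.
Base metal (shear rupture): φR_n = 0.75 × 0.6 × 65 × 0.625 × 24 = 438.8 kips.
Governing: weld metal.

φR_n ≈ 305 kips (weld metal governs)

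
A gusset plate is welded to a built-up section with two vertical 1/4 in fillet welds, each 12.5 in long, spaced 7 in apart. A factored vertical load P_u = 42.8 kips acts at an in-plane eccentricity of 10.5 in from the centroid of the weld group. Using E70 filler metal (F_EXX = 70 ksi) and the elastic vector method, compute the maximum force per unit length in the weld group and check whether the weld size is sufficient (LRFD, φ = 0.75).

Total weld length L_w = 25 in. Treat welds as unit-width lines.
Polar moment about centroid: J = 2[d³/12 + d(b/2)²] = 2[12.5³/12 + 12.5×3.5²] = 631.8 in³.
Direct shear f_v = P/L_w = 42.8 / 25 = 1.712 kip/in (vertical).
Torsion M = P·e = 42.8 × 10.5 = 449.4 kip·in.
Critical point at (x, y) = (3.5, 6.25) from centroid. f_tx = M·y/J = 4.446 kip/in; f_ty = M·x/J = 2.49 kip/in.
Resultant f_max = √[f_tx² + (f_v + f_ty)²] = √[4.446² + (1.712 + 2.49)²] = 6.117 kip/in.
Capacity per unit length: φr_n = 0.75 × 0.6 × 70 × (0.707 × 0.25) = 5.568 kip/in.
6.117 > 5.568 → NOT adequate.

f_max ≈ 6.12 kip/in; NOT adequate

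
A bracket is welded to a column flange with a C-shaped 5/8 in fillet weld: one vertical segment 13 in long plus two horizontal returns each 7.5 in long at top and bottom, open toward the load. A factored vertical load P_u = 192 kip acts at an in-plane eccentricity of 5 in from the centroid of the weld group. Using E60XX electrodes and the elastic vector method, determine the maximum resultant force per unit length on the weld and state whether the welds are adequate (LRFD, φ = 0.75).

E60XX → F_EXX = 60 ksi.
Total weld length L_w = 28 in. Treat welds as unit-width lines.
Centroid: x̄ = 2×7.5×3.75 / 28 = 2.009 in from the vertical weld.
Polar moment about centroid: J = I_x + I_y = [13³/12 + 2×7.5×6.5²] + [13×2.009² + 2(7.5³/12 + 7.5×1.741²)] = 985.1 in³.
Direct shear f_v = P/L_w = 192 / 28 = 6.857 kip/in (vertical).
Torsion M = P·e = 192 × 5 = 960 kip·in.
Critical point at (x, y) = (5.491, 6.5) from centroid. f_tx = M·y/J = 6.335 kip/in; f_ty = M·x/J = 5.351 kip/in.
Resultant f_max = √[f_tx² + (f_v + f_ty)²] = √[6.335² + (6.857 + 5.351)²] = 13.75 kip/in.
Capacity per unit length: φr_n = 0.75 × 0.6 × 60 × (0.707 × 0.625) = 11.93 kip/in.
13.75 > 11.93 → NOT adequate.

f_max ≈ 13.8 kip/in; NOT adequate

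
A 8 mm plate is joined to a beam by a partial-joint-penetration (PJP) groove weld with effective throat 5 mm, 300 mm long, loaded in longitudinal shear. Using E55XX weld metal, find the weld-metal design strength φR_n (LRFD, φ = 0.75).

φR_n ≈ 371 kN

E55XX → F_EXX = 550 MPa.
Effective throat (given) t_e = 5 mm.
A_we = 5 × 300 = 1500 mm².
F_nw = 0.6 F_EXX = 330 MPa.
φR_n = 0.75 × 330 × 1500 × 10⁻³ = 371.2 kN.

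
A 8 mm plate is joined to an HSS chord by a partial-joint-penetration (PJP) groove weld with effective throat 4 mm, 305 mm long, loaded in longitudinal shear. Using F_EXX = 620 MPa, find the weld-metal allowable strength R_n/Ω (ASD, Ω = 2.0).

Effective throat (given) t_e = 4 mm.
A_we = 4 × 305 = 1220 mm².
F_nw = 0.6 F_EXX = 372 MPa.
R_n/Ω = (372 × 1220) / 2.0 × 10⁻³ = 226.9 kN.

R_n/Ω ≈ 227 kN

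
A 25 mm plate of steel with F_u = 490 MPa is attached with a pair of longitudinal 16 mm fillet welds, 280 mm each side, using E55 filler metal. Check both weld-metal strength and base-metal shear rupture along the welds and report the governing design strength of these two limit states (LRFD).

E55XX → F_EXX = 550 MPa.
t_e = 0.707 × 16 = 11.31 mm; L = 560 mm.
Weld metal: φR_n = 0.75 × 0.6 × 550 × 11.31 × 560 × 10⁻³ = 1568 kN.
Base metal (shear rupture): φR_n = 0.75 × 0.6 × 490 × 25 × 560 × 10⁻³ = 3087 kN.
Governing: weld metal.

φR_n ≈ 1570 kN (weld metal governs)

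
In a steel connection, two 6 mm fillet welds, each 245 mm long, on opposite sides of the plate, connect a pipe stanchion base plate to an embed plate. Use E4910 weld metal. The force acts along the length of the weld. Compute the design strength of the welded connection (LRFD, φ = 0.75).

φR_n ≈ 458 kN

E49XX → F_EXX = 490 MPa.
Effective throat t_e = 0.707 × 6 = 4.242 mm.
Total length L = 490 mm; A_we = 4.242 × 490 = 2079 mm².
F_nw = 0.6 F_EXX = 0.6 × 490 = 294 MPa.
φR_n = 0.75 × 294 × 2079 × 10⁻³ = 458.3 kN.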